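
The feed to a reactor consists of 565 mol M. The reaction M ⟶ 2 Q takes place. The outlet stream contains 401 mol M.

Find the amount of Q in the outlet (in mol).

For M: n = n₀ − 1ξ → 401 = 565 − 1ξ, giving ξ = 164 mol.
Outlet amounts (n = n₀ + ν ξ):
  M: 565 − 1(164) = 401
  Q: 0 + 2(164) = 328

328 mol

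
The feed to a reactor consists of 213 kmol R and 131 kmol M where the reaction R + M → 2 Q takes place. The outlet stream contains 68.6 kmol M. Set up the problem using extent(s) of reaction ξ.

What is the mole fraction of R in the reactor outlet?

For M: n = n₀ − 1ξ → 68.6 = 131 − 1ξ, giving ξ = 62.4 kmol.
Outlet amounts (n = n₀ + ν ξ):
  R: 213 − 1(62.4) = 150.6
  M: 131 − 1(62.4) = 68.6
  Q: 0 + 2(62.4) = 124.8
Total out = 344 kmol; y_R = 150.6 / 344 = 0.4378.

0.438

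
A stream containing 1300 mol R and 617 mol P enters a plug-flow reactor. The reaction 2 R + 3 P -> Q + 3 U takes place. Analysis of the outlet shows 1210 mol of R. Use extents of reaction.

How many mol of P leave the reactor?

For R: n = n₀ − 2ξ → 1210 = 1300 − 2ξ, giving ξ = 45 mol.
Outlet amounts (n = n₀ + ν ξ):
  R: 1300 − 2(45) = 1210
  P: 617 − 3(45) = 482
  Q: 0 + 1(45) = 45
  U: 0 + 3(45) = 135

482 mol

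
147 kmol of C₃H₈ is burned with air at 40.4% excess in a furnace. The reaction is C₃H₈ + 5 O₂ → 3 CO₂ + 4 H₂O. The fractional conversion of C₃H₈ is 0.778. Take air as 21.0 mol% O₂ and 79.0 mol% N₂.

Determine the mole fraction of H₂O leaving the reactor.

0.0884

Stoichiometric O₂ = 5 × 147 = 735 kmol; O₂ fed = 735 × 1.404 = 1032 kmol.
N₂ fed = 1032 × 79/21 = 3882 kmol.
Fuel reacted = 0.778 × 147 → ξ = 114.4 kmol.
Outlet (n = n₀ + ν ξ):
  C₃H₈: 147 − 1(114.4) = 32.63
  O₂: 1032 − 5(114.4) = 460.1
  N₂: 3882 (inert)
  CO₂: 0 + 3(114.4) = 343.1
  H₂O: 0 + 4(114.4) = 457.5
Total out = 5175 kmol; y_H₂O = 457.5 / 5175 = 0.08839.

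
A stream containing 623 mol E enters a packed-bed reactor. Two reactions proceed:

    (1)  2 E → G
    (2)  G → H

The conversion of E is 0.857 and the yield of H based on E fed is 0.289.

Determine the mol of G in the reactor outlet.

Conversion of E: E consumed = 2ξ₁ = 0.857 × 623 → ξ₁ = 267 mol.
Yield of H: 1ξ₂ / 623 = 0.289 → ξ₂ = 180 mol.
Outlet amounts (n = n₀ + Σ ν·ξ):
  E: 623 − 2(267) = 89.09
  G: 0 + 1(267) − 1(180) = 86.91
  H: 0 + 1(180) = 180

86.9 mol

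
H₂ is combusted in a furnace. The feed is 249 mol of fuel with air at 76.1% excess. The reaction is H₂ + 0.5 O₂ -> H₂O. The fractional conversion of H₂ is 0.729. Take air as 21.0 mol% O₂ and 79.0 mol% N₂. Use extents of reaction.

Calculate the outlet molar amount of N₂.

Stoichiometric O₂ = 0.5 × 249 = 124.5 mol; O₂ fed = 124.5 × 1.761 = 219.2 mol.
N₂ fed = 219.2 × 79/21 = 824.8 mol.
Fuel reacted = 0.729 × 249 → ξ = 181.5 mol.
Outlet (n = n₀ + ν ξ):
  H₂: 249 − 1(181.5) = 67.48
  O₂: 219.2 − 0.5(181.5) = 128.5
  N₂: 824.8 (inert)
  H₂O: 0 + 1(181.5) = 181.5

825 mol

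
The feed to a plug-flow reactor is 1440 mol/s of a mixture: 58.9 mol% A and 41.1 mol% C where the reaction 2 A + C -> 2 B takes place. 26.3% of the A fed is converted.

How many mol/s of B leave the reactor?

A reacted = 0.263 × 848.2 = 223.1 mol/s; ν_A = −2, so ξ = 223.1/2 = 111.5 mol/s.
Outlet amounts (n = n₀ + ν ξ):
  A: 848.2 − 2(111.5) = 625.1
  C: 591.8 − 1(111.5) = 480.3
  B: 0 + 2(111.5) = 223.1

223 mol/s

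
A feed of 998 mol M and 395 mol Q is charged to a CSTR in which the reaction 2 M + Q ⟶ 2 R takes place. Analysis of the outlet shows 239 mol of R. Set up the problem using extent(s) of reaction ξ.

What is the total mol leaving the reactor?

1270 mol

For R: n = n₀ + 2ξ → 239 = 0 + 2ξ, giving ξ = 119.5 mol.
Outlet amounts (n = n₀ + ν ξ):
  M: 998 − 2(119.5) = 759
  Q: 395 − 1(119.5) = 275.5
  R: 0 + 2(119.5) = 239
Total out = 759 + 275.5 + 239 = 1274 mol.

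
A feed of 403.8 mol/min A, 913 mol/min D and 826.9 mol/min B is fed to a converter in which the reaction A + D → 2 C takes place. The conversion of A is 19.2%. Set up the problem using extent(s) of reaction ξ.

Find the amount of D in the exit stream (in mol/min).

A reacted = 0.192 × 403.8 = 77.53 mol/min; ν_A = −1, so ξ = 77.53/1 = 77.53 mol/min.
Outlet amounts (n = n₀ + ν ξ):
  A: 403.8 − 1(77.53) = 326.3
  D: 913 − 1(77.53) = 835.5
  C: 0 + 2(77.53) = 155.1
  B: 826.9 (inert)

835 mol/min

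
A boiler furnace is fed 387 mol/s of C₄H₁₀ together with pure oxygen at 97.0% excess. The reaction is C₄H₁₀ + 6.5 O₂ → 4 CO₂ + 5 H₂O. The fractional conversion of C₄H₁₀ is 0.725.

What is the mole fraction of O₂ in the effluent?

Stoichiometric O₂ = 6.5 × 387 = 2516 mol/s; O₂ fed = 2516 × 1.970 = 4956 mol/s.
Fuel reacted = 0.725 × 387 → ξ = 280.6 mol/s.
Outlet (n = n₀ + ν ξ):
  C₄H₁₀: 387 − 1(280.6) = 106.4
  O₂: 4956 − 6.5(280.6) = 3132
  CO₂: 0 + 4(280.6) = 1122
  H₂O: 0 + 5(280.6) = 1403
Total out = 5763 mol/s; y_O₂ = 3132 / 5763 = 0.5434.

0.543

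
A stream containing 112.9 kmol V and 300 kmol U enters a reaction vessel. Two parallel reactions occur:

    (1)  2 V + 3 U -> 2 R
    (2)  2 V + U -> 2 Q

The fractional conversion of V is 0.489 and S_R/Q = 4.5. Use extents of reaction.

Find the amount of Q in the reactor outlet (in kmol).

10 kmol

Conversion of V: V consumed = 0.489 × 112.9 = 55.21 kmol = 2ξ₁ + 2ξ₂.
Selectivity: 2ξ₁ / (2ξ₂) = 4.5 → ξ₁ = 4.5 ξ₂.
Substitute: (2·4.5 + 2) ξ₂ = 55.21 → ξ₂ = 5.019 kmol, ξ₁ = 22.59 kmol.
Outlet amounts (n = n₀ + Σ ν·ξ):
  V: 112.9 − 2(22.59) − 2(5.019) = 57.69
  U: 300 − 3(22.59) − 1(5.019) = 227.2
  R: 0 + 2(22.59) = 45.17
  Q: 0 + 2(5.019) = 10.04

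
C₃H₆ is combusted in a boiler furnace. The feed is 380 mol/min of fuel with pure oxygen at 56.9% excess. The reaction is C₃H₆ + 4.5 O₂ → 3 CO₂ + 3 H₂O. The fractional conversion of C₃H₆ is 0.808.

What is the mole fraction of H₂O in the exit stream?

0.286

Stoichiometric O₂ = 4.5 × 380 = 1710 mol/min; O₂ fed = 1710 × 1.569 = 2683 mol/min.
Fuel reacted = 0.808 × 380 → ξ = 307 mol/min.
Outlet (n = n₀ + ν ξ):
  C₃H₆: 380 − 1(307) = 72.96
  O₂: 2683 − 4.5(307) = 1301
  CO₂: 0 + 3(307) = 921.1
  H₂O: 0 + 3(307) = 921.1
Total out = 3217 mol/min; y_H₂O = 921.1 / 3217 = 0.2864.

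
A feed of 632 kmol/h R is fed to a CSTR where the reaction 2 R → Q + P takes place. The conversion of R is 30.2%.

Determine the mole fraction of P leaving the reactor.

0.151

R reacted = 0.302 × 632 = 190.9 kmol/h; ν_R = −2, so ξ = 190.9/2 = 95.43 kmol/h.
Outlet amounts (n = n₀ + ν ξ):
  R: 632 − 2(95.43) = 441.1
  Q: 0 + 1(95.43) = 95.43
  P: 0 + 1(95.43) = 95.43
Total out = 632 kmol/h; y_P = 95.43 / 632 = 0.151.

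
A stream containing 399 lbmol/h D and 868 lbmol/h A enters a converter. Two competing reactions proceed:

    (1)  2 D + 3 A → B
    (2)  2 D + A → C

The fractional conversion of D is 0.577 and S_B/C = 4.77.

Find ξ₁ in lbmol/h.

Conversion of D: D consumed = 0.577 × 399 = 230.2 lbmol/h = 2ξ₁ + 2ξ₂.
Selectivity: 1ξ₁ / (1ξ₂) = 4.77 → ξ₁ = 4.77 ξ₂.
Substitute: (2·4.77 + 2) ξ₂ = 230.2 → ξ₂ = 19.95 lbmol/h, ξ₁ = 95.16 lbmol/h.
Outlet amounts (n = n₀ + Σ ν·ξ):
  D: 399 − 2(95.16) − 2(19.95) = 168.8
  A: 868 − 3(95.16) − 1(19.95) = 562.6
  B: 0 + 1(95.16) = 95.16
  C: 0 + 1(19.95) = 19.95

ξ₁ = 95.2 lbmol/h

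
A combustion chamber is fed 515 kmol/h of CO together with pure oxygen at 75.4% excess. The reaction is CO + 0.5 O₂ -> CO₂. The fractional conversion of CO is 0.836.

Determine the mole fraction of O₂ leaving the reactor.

Stoichiometric O₂ = 0.5 × 515 = 257.5 kmol/h; O₂ fed = 257.5 × 1.754 = 451.7 kmol/h.
Fuel reacted = 0.836 × 515 → ξ = 430.5 kmol/h.
Outlet (n = n₀ + ν ξ):
  CO: 515 − 1(430.5) = 84.46
  O₂: 451.7 − 0.5(430.5) = 236.4
  CO₂: 0 + 1(430.5) = 430.5
Total out = 751.4 kmol/h; y_O₂ = 236.4 / 751.4 = 0.3146.

0.315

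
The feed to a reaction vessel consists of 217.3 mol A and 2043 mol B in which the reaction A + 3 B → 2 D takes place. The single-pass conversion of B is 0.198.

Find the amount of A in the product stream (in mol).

B reacted = 0.198 × 2043 = 404.5 mol; ν_B = −3, so ξ = 404.5/3 = 134.8 mol.
Outlet amounts (n = n₀ + ν ξ):
  A: 217.3 − 1(134.8) = 82.46
  B: 2043 − 3(134.8) = 1638
  D: 0 + 2(134.8) = 269.7

82.5 mol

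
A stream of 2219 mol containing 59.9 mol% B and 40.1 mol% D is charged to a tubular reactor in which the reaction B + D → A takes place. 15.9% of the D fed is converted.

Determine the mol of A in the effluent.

141 mol

D reacted = 0.159 × 889.8 = 141.5 mol; ν_D = −1, so ξ = 141.5/1 = 141.5 mol.
Outlet amounts (n = n₀ + ν ξ):
  B: 1329 − 1(141.5) = 1188
  D: 889.8 − 1(141.5) = 748.3
  A: 0 + 1(141.5) = 141.5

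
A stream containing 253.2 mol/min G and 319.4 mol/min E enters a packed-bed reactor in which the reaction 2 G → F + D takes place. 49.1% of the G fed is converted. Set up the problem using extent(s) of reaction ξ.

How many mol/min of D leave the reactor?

62.2 mol/min

G reacted = 0.491 × 253.2 = 124.3 mol/min; ν_G = −2, so ξ = 124.3/2 = 62.16 mol/min.
Outlet amounts (n = n₀ + ν ξ):
  G: 253.2 − 2(62.16) = 128.9
  F: 0 + 1(62.16) = 62.16
  D: 0 + 1(62.16) = 62.16
  E: 319.4 (inert)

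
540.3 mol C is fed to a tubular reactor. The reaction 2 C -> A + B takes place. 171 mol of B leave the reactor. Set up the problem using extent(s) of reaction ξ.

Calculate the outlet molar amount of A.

171 mol

For B: n = n₀ + 1ξ → 171 = 0 + 1ξ, giving ξ = 171 mol.
Outlet amounts (n = n₀ + ν ξ):
  C: 540.3 − 2(171) = 198.3
  A: 0 + 1(171) = 171
  B: 0 + 1(171) = 171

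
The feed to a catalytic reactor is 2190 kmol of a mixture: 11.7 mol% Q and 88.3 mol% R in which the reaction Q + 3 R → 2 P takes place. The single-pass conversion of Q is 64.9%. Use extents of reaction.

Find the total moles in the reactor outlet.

Q reacted = 0.649 × 256.2 = 166.3 kmol; ν_Q = −1, so ξ = 166.3/1 = 166.3 kmol.
Outlet amounts (n = n₀ + ν ξ):
  Q: 256.2 − 1(166.3) = 89.94
  R: 1934 − 3(166.3) = 1435
  P: 0 + 2(166.3) = 332.6
Total out = 89.94 + 1435 + 332.6 = 1857 kmol.

1860 kmol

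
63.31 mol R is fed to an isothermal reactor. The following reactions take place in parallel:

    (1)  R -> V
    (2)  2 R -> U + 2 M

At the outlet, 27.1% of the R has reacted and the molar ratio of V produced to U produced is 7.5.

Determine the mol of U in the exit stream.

1.81 mol

Conversion of R: R consumed = 0.271 × 63.31 = 17.16 mol = 1ξ₁ + 2ξ₂.
Selectivity: 1ξ₁ / (1ξ₂) = 7.5 → ξ₁ = 7.5 ξ₂.
Substitute: (1·7.5 + 2) ξ₂ = 17.16 → ξ₂ = 1.806 mol, ξ₁ = 13.55 mol.
Outlet amounts (n = n₀ + Σ ν·ξ):
  R: 63.31 − 1(13.55) − 2(1.806) = 46.15
  V: 0 + 1(13.55) = 13.55
  U: 0 + 1(1.806) = 1.806
  M: 0 + 2(1.806) = 3.612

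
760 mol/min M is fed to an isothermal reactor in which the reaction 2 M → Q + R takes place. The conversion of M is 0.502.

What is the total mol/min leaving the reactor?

760 mol/min

M reacted = 0.502 × 760 = 381.5 mol/min; ν_M = −2, so ξ = 381.5/2 = 190.8 mol/min.
Outlet amounts (n = n₀ + ν ξ):
  M: 760 − 2(190.8) = 378.5
  Q: 0 + 1(190.8) = 190.8
  R: 0 + 1(190.8) = 190.8
Total out = 378.5 + 190.8 + 190.8 = 760 mol/min.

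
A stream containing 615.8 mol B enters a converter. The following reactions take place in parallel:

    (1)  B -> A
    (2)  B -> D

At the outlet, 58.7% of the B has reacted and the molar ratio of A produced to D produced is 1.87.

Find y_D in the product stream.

Conversion of B: B consumed = 0.587 × 615.8 = 361.5 mol = 1ξ₁ + 1ξ₂.
Selectivity: 1ξ₁ / (1ξ₂) = 1.87 → ξ₁ = 1.87 ξ₂.
Substitute: (1·1.87 + 1) ξ₂ = 361.5 → ξ₂ = 125.9 mol, ξ₁ = 235.5 mol.
Outlet amounts (n = n₀ + Σ ν·ξ):
  B: 615.8 − 1(235.5) − 1(125.9) = 254.3
  A: 0 + 1(235.5) = 235.5
  D: 0 + 1(125.9) = 125.9
Total out = 615.8 mol; y_D = 125.9 / 615.8 = 0.2045.

0.205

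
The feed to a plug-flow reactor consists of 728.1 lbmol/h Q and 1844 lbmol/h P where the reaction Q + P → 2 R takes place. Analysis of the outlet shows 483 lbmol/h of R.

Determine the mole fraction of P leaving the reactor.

For R: n = n₀ + 2ξ → 483 = 0 + 2ξ, giving ξ = 241.5 lbmol/h.
Outlet amounts (n = n₀ + ν ξ):
  Q: 728.1 − 1(241.5) = 486.6
  P: 1844 − 1(241.5) = 1602
  R: 0 + 2(241.5) = 483
Total out = 2572 lbmol/h; y_P = 1602 / 2572 = 0.623.

0.623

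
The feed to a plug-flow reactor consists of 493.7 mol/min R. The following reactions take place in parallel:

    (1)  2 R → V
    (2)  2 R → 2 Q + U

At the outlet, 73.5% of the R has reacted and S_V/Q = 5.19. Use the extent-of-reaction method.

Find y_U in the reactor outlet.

Conversion of R: R consumed = 0.735 × 493.7 = 362.9 mol/min = 2ξ₁ + 2ξ₂.
Selectivity: 1ξ₁ / (2ξ₂) = 5.19 → ξ₁ = 10.38 ξ₂.
Substitute: (2·10.38 + 2) ξ₂ = 362.9 → ξ₂ = 15.94 mol/min, ξ₁ = 165.5 mol/min.
Outlet amounts (n = n₀ + Σ ν·ξ):
  R: 493.7 − 2(165.5) − 2(15.94) = 130.8
  V: 0 + 1(165.5) = 165.5
  Q: 0 + 2(15.94) = 31.89
  U: 0 + 1(15.94) = 15.94
Total out = 344.2 mol/min; y_U = 15.94 / 344.2 = 0.04633.

0.0463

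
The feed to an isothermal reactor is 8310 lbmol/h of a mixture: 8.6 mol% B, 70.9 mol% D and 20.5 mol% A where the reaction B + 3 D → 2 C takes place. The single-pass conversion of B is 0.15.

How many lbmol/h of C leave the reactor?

214 lbmol/h

B reacted = 0.15 × 714.7 = 107.2 lbmol/h; ν_B = −1, so ξ = 107.2/1 = 107.2 lbmol/h.
Outlet amounts (n = n₀ + ν ξ):
  B: 714.7 − 1(107.2) = 607.5
  D: 5892 − 3(107.2) = 5570
  C: 0 + 2(107.2) = 214.4
  A: 1704 (inert)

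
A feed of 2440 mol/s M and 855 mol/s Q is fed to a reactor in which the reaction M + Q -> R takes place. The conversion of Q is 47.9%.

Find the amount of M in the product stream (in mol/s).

Q reacted = 0.479 × 855 = 409.5 mol/s; ν_Q = −1, so ξ = 409.5/1 = 409.5 mol/s.
Outlet amounts (n = n₀ + ν ξ):
  M: 2440 − 1(409.5) = 2030
  Q: 855 − 1(409.5) = 445.5
  R: 0 + 1(409.5) = 409.5

2030 mol/s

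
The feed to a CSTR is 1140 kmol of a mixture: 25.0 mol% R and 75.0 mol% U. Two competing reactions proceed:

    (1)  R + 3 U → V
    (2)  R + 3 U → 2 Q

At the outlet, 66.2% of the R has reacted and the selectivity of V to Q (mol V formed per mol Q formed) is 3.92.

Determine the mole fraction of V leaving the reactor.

Conversion of R: R consumed = 0.662 × 285 = 188.7 kmol = 1ξ₁ + 1ξ₂.
Selectivity: 1ξ₁ / (2ξ₂) = 3.92 → ξ₁ = 7.84 ξ₂.
Substitute: (1·7.84 + 1) ξ₂ = 188.7 → ξ₂ = 21.34 kmol, ξ₁ = 167.3 kmol.
Outlet amounts (n = n₀ + Σ ν·ξ):
  R: 285 − 1(167.3) − 1(21.34) = 96.33
  U: 855 − 3(167.3) − 3(21.34) = 289
  V: 0 + 1(167.3) = 167.3
  Q: 0 + 2(21.34) = 42.69
Total out = 595.3 kmol; y_V = 167.3 / 595.3 = 0.2811.

0.281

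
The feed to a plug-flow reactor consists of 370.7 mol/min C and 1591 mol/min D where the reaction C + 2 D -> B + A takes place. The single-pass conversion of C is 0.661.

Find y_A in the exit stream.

C reacted = 0.661 × 370.7 = 245 mol/min; ν_C = −1, so ξ = 245/1 = 245 mol/min.
Outlet amounts (n = n₀ + ν ξ):
  C: 370.7 − 1(245) = 125.7
  D: 1591 − 2(245) = 1101
  B: 0 + 1(245) = 245
  A: 0 + 1(245) = 245
Total out = 1717 mol/min; y_A = 245 / 1717 = 0.1427.

0.143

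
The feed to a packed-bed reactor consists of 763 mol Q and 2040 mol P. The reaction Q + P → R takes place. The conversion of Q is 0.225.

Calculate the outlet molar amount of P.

Q reacted = 0.225 × 763 = 171.7 mol; ν_Q = −1, so ξ = 171.7/1 = 171.7 mol.
Outlet amounts (n = n₀ + ν ξ):
  Q: 763 − 1(171.7) = 591.3
  P: 2040 − 1(171.7) = 1868
  R: 0 + 1(171.7) = 171.7

1870 mol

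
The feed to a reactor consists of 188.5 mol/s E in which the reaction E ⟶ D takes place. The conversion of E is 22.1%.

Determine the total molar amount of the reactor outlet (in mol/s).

E reacted = 0.221 × 188.5 = 41.66 mol/s; ν_E = −1, so ξ = 41.66/1 = 41.66 mol/s.
Outlet amounts (n = n₀ + ν ξ):
  E: 188.5 − 1(41.66) = 146.8
  D: 0 + 1(41.66) = 41.66
Total out = 146.8 + 41.66 = 188.5 mol/s.

188 mol/s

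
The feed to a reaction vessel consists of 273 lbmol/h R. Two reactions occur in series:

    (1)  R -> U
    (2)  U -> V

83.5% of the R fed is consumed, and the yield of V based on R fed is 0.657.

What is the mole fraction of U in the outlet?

Conversion of R: R consumed = 1ξ₁ = 0.835 × 273 → ξ₁ = 228 lbmol/h.
Yield of V: 1ξ₂ / 273 = 0.657 → ξ₂ = 179.4 lbmol/h.
Outlet amounts (n = n₀ + Σ ν·ξ):
  R: 273 − 1(228) = 45.05
  U: 0 + 1(228) − 1(179.4) = 48.59
  V: 0 + 1(179.4) = 179.4
Total out = 273 lbmol/h; y_U = 48.59 / 273 = 0.178.

0.178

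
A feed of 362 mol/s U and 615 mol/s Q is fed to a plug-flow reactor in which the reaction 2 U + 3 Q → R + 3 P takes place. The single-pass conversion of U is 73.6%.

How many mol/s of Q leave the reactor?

215 mol/s

U reacted = 0.736 × 362 = 266.4 mol/s; ν_U = −2, so ξ = 266.4/2 = 133.2 mol/s.
Outlet amounts (n = n₀ + ν ξ):
  U: 362 − 2(133.2) = 95.57
  Q: 615 − 3(133.2) = 215.4
  R: 0 + 1(133.2) = 133.2
  P: 0 + 3(133.2) = 399.6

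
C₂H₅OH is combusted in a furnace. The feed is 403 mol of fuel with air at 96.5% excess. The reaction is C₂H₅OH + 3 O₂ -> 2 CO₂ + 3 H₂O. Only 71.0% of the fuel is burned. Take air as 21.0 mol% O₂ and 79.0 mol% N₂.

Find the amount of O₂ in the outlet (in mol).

Stoichiometric O₂ = 3 × 403 = 1209 mol; O₂ fed = 1209 × 1.965 = 2376 mol.
N₂ fed = 2376 × 79/21 = 8937 mol.
Fuel reacted = 0.71 × 403 → ξ = 286.1 mol.
Outlet (n = n₀ + ν ξ):
  C₂H₅OH: 403 − 1(286.1) = 116.9
  O₂: 2376 − 3(286.1) = 1517
  N₂: 8937 (inert)
  CO₂: 0 + 2(286.1) = 572.3
  H₂O: 0 + 3(286.1) = 858.4

1520 mol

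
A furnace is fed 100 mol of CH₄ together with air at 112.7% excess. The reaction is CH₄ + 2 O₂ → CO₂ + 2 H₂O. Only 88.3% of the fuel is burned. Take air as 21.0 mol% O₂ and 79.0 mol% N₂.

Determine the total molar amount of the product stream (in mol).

Stoichiometric O₂ = 2 × 100 = 200 mol; O₂ fed = 200 × 2.127 = 425.4 mol.
N₂ fed = 425.4 × 79/21 = 1600 mol.
Fuel reacted = 0.883 × 100 → ξ = 88.3 mol.
Outlet (n = n₀ + ν ξ):
  CH₄: 100 − 1(88.3) = 11.7
  O₂: 425.4 − 2(88.3) = 248.8
  N₂: 1600 (inert)
  CO₂: 0 + 1(88.3) = 88.3
  H₂O: 0 + 2(88.3) = 176.6
Total out = 11.7 + 248.8 + 1600 + 88.3 + 176.6 = 2126 mol.

2130 mol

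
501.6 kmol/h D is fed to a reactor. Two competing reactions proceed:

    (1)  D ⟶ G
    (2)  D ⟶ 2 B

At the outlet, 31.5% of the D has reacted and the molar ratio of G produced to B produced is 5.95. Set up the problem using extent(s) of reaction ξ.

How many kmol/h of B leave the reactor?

24.5 kmol/h

Conversion of D: D consumed = 0.315 × 501.6 = 158 kmol/h = 1ξ₁ + 1ξ₂.
Selectivity: 1ξ₁ / (2ξ₂) = 5.95 → ξ₁ = 11.9 ξ₂.
Substitute: (1·11.9 + 1) ξ₂ = 158 → ξ₂ = 12.25 kmol/h, ξ₁ = 145.8 kmol/h.
Outlet amounts (n = n₀ + Σ ν·ξ):
  D: 501.6 − 1(145.8) − 1(12.25) = 343.6
  G: 0 + 1(145.8) = 145.8
  B: 0 + 2(12.25) = 24.5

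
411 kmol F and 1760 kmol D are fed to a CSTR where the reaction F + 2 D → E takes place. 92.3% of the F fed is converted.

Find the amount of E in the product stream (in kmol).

379 kmol

F reacted = 0.923 × 411 = 379.4 kmol; ν_F = −1, so ξ = 379.4/1 = 379.4 kmol.
Outlet amounts (n = n₀ + ν ξ):
  F: 411 − 1(379.4) = 31.65
  D: 1760 − 2(379.4) = 1001
  E: 0 + 1(379.4) = 379.4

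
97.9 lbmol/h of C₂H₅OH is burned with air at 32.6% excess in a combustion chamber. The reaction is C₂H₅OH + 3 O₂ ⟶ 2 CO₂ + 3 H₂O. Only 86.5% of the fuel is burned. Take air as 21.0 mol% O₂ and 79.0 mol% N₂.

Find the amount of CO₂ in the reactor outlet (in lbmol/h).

Stoichiometric O₂ = 3 × 97.9 = 293.7 lbmol/h; O₂ fed = 293.7 × 1.326 = 389.4 lbmol/h.
N₂ fed = 389.4 × 79/21 = 1465 lbmol/h.
Fuel reacted = 0.865 × 97.9 → ξ = 84.68 lbmol/h.
Outlet (n = n₀ + ν ξ):
  C₂H₅OH: 97.9 − 1(84.68) = 13.22
  O₂: 389.4 − 3(84.68) = 135.4
  N₂: 1465 (inert)
  CO₂: 0 + 2(84.68) = 169.4
  H₂O: 0 + 3(84.68) = 254.1

169 lbmol/h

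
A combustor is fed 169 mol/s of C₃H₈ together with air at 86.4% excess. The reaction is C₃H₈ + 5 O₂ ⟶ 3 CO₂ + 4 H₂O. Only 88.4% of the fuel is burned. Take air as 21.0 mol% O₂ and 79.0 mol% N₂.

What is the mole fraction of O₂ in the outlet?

0.106

Stoichiometric O₂ = 5 × 169 = 845 mol/s; O₂ fed = 845 × 1.864 = 1575 mol/s.
N₂ fed = 1575 × 79/21 = 5925 mol/s.
Fuel reacted = 0.884 × 169 → ξ = 149.4 mol/s.
Outlet (n = n₀ + ν ξ):
  C₃H₈: 169 − 1(149.4) = 19.6
  O₂: 1575 − 5(149.4) = 828.1
  N₂: 5925 (inert)
  CO₂: 0 + 3(149.4) = 448.2
  H₂O: 0 + 4(149.4) = 597.6
Total out = 7819 mol/s; y_O₂ = 828.1 / 7819 = 0.1059.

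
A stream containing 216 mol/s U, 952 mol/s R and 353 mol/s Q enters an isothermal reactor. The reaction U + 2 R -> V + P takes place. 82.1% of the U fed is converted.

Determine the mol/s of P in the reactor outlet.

177 mol/s

U reacted = 0.821 × 216 = 177.3 mol/s; ν_U = −1, so ξ = 177.3/1 = 177.3 mol/s.
Outlet amounts (n = n₀ + ν ξ):
  U: 216 − 1(177.3) = 38.66
  R: 952 − 2(177.3) = 597.3
  V: 0 + 1(177.3) = 177.3
  P: 0 + 1(177.3) = 177.3
  Q: 353 (inert)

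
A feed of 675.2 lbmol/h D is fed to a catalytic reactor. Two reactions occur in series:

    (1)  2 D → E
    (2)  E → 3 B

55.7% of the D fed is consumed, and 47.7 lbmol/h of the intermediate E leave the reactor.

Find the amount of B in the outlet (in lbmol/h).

421 lbmol/h

Conversion of D: D consumed = 2ξ₁ = 0.557 × 675.2 → ξ₁ = 188 lbmol/h.
E balance: n_E = 0 + 1ξ₁ − 1ξ₂ = 47.7 → ξ₂ = (1·188 − 47.7)/1 = 140.3 lbmol/h.
Outlet amounts (n = n₀ + Σ ν·ξ):
  D: 675.2 − 2(188) = 299.1
  E: 0 + 1(188) − 1(140.3) = 47.7
  B: 0 + 3(140.3) = 421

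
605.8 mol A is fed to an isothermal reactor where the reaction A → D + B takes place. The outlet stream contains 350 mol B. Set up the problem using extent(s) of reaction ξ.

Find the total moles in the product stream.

956 mol

For B: n = n₀ + 1ξ → 350 = 0 + 1ξ, giving ξ = 350 mol.
Outlet amounts (n = n₀ + ν ξ):
  A: 605.8 − 1(350) = 255.8
  D: 0 + 1(350) = 350
  B: 0 + 1(350) = 350
Total out = 255.8 + 350 + 350 = 955.8 mol.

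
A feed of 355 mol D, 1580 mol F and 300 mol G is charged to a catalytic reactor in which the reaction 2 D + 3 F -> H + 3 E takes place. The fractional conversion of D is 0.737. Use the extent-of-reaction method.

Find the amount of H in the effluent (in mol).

131 mol

D reacted = 0.737 × 355 = 261.6 mol; ν_D = −2, so ξ = 261.6/2 = 130.8 mol.
Outlet amounts (n = n₀ + ν ξ):
  D: 355 − 2(130.8) = 93.37
  F: 1580 − 3(130.8) = 1188
  H: 0 + 1(130.8) = 130.8
  E: 0 + 3(130.8) = 392.5
  G: 300 (inert)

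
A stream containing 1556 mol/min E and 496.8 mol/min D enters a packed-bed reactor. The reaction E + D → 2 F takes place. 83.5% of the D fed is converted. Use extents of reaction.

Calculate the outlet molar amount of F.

830 mol/min

D reacted = 0.835 × 496.8 = 414.8 mol/min; ν_D = −1, so ξ = 414.8/1 = 414.8 mol/min.
Outlet amounts (n = n₀ + ν ξ):
  E: 1556 − 1(414.8) = 1141
  D: 496.8 − 1(414.8) = 81.97
  F: 0 + 2(414.8) = 829.7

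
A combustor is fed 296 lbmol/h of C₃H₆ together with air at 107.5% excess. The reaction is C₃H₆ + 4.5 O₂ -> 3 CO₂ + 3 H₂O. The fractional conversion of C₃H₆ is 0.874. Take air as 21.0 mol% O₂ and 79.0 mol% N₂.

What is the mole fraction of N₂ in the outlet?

0.765

Stoichiometric O₂ = 4.5 × 296 = 1332 lbmol/h; O₂ fed = 1332 × 2.075 = 2764 lbmol/h.
N₂ fed = 2764 × 79/21 = 10400 lbmol/h.
Fuel reacted = 0.874 × 296 → ξ = 258.7 lbmol/h.
Outlet (n = n₀ + ν ξ):
  C₃H₆: 296 − 1(258.7) = 37.3
  O₂: 2764 − 4.5(258.7) = 1600
  N₂: 10400 (inert)
  CO₂: 0 + 3(258.7) = 776.1
  H₂O: 0 + 3(258.7) = 776.1
Total out = 13590 lbmol/h; y_N₂ = 10400 / 13590 = 0.7653.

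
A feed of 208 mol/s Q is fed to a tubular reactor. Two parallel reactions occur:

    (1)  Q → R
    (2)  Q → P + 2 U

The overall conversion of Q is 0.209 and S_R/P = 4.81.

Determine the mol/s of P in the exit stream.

Conversion of Q: Q consumed = 0.209 × 208 = 43.47 mol/s = 1ξ₁ + 1ξ₂.
Selectivity: 1ξ₁ / (1ξ₂) = 4.81 → ξ₁ = 4.81 ξ₂.
Substitute: (1·4.81 + 1) ξ₂ = 43.47 → ξ₂ = 7.482 mol/s, ξ₁ = 35.99 mol/s.
Outlet amounts (n = n₀ + Σ ν·ξ):
  Q: 208 − 1(35.99) − 1(7.482) = 164.5
  R: 0 + 1(35.99) = 35.99
  P: 0 + 1(7.482) = 7.482
  U: 0 + 2(7.482) = 14.96

7.48 mol/s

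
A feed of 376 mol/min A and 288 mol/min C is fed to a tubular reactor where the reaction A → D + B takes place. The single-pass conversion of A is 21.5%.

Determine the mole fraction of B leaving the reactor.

0.109

A reacted = 0.215 × 376 = 80.84 mol/min; ν_A = −1, so ξ = 80.84/1 = 80.84 mol/min.
Outlet amounts (n = n₀ + ν ξ):
  A: 376 − 1(80.84) = 295.2
  D: 0 + 1(80.84) = 80.84
  B: 0 + 1(80.84) = 80.84
  C: 288 (inert)
Total out = 744.8 mol/min; y_B = 80.84 / 744.8 = 0.1085.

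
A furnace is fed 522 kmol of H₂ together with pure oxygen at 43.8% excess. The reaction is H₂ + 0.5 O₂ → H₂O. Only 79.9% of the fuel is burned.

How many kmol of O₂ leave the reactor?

Stoichiometric O₂ = 0.5 × 522 = 261 kmol; O₂ fed = 261 × 1.438 = 375.3 kmol.
Fuel reacted = 0.799 × 522 → ξ = 417.1 kmol.
Outlet (n = n₀ + ν ξ):
  H₂: 522 − 1(417.1) = 104.9
  O₂: 375.3 − 0.5(417.1) = 166.8
  H₂O: 0 + 1(417.1) = 417.1

167 kmol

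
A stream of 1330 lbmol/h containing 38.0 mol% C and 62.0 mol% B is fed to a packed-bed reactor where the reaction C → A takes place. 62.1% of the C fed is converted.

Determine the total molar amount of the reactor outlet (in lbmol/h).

1330 lbmol/h

C reacted = 0.621 × 505.4 = 313.9 lbmol/h; ν_C = −1, so ξ = 313.9/1 = 313.9 lbmol/h.
Outlet amounts (n = n₀ + ν ξ):
  C: 505.4 − 1(313.9) = 191.5
  A: 0 + 1(313.9) = 313.9
  B: 824.6 (inert)
Total out = 191.5 + 313.9 + 824.6 = 1330 lbmol/h.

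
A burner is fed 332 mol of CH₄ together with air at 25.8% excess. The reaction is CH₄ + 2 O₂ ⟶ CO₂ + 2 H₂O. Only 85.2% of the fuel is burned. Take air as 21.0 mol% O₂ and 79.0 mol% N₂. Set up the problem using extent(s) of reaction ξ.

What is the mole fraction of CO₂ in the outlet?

Stoichiometric O₂ = 2 × 332 = 664 mol; O₂ fed = 664 × 1.258 = 835.3 mol.
N₂ fed = 835.3 × 79/21 = 3142 mol.
Fuel reacted = 0.852 × 332 → ξ = 282.9 mol.
Outlet (n = n₀ + ν ξ):
  CH₄: 332 − 1(282.9) = 49.14
  O₂: 835.3 − 2(282.9) = 269.6
  N₂: 3142 (inert)
  CO₂: 0 + 1(282.9) = 282.9
  H₂O: 0 + 2(282.9) = 565.7
Total out = 4310 mol; y_CO₂ = 282.9 / 4310 = 0.06563.

0.0656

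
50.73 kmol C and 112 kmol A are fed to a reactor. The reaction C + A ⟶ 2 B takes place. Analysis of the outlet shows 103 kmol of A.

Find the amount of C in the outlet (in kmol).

41.7 kmol

For A: n = n₀ − 1ξ → 103 = 112 − 1ξ, giving ξ = 9 kmol.
Outlet amounts (n = n₀ + ν ξ):
  C: 50.73 − 1(9) = 41.73
  A: 112 − 1(9) = 103
  B: 0 + 2(9) = 18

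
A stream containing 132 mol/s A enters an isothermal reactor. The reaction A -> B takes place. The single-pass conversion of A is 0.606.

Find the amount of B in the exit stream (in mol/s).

80 mol/s

A reacted = 0.606 × 132 = 79.99 mol/s; ν_A = −1, so ξ = 79.99/1 = 79.99 mol/s.
Outlet amounts (n = n₀ + ν ξ):
  A: 132 − 1(79.99) = 52.01
  B: 0 + 1(79.99) = 79.99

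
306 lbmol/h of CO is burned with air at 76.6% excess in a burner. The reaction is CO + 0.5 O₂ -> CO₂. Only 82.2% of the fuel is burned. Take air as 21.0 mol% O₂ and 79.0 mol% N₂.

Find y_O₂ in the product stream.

Stoichiometric O₂ = 0.5 × 306 = 153 lbmol/h; O₂ fed = 153 × 1.766 = 270.2 lbmol/h.
N₂ fed = 270.2 × 79/21 = 1016 lbmol/h.
Fuel reacted = 0.822 × 306 → ξ = 251.5 lbmol/h.
Outlet (n = n₀ + ν ξ):
  CO: 306 − 1(251.5) = 54.47
  O₂: 270.2 − 0.5(251.5) = 144.4
  N₂: 1016 (inert)
  CO₂: 0 + 1(251.5) = 251.5
Total out = 1467 lbmol/h; y_O₂ = 144.4 / 1467 = 0.09846.

0.0985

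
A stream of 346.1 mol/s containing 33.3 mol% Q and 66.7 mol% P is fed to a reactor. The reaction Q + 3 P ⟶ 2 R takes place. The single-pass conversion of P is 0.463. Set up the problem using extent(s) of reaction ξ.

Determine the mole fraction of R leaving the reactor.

P reacted = 0.463 × 230.8 = 106.9 mol/s; ν_P = −3, so ξ = 106.9/3 = 35.63 mol/s.
Outlet amounts (n = n₀ + ν ξ):
  Q: 115.3 − 1(35.63) = 79.62
  P: 230.8 − 3(35.63) = 124
  R: 0 + 2(35.63) = 71.26
Total out = 274.8 mol/s; y_R = 71.26 / 274.8 = 0.2593.

0.259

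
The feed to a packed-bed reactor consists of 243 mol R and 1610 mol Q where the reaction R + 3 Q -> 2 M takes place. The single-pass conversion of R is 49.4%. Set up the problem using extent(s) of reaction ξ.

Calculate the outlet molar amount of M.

R reacted = 0.494 × 243 = 120 mol; ν_R = −1, so ξ = 120/1 = 120 mol.
Outlet amounts (n = n₀ + ν ξ):
  R: 243 − 1(120) = 123
  Q: 1610 − 3(120) = 1250
  M: 0 + 2(120) = 240.1

240 mol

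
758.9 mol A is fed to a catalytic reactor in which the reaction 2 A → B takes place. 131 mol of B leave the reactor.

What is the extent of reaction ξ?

ξ = 131 mol

For B: n = n₀ + 1ξ → 131 = 0 + 1ξ, giving ξ = 131 mol.
Outlet amounts (n = n₀ + ν ξ):
  A: 758.9 − 2(131) = 496.9
  B: 0 + 1(131) = 131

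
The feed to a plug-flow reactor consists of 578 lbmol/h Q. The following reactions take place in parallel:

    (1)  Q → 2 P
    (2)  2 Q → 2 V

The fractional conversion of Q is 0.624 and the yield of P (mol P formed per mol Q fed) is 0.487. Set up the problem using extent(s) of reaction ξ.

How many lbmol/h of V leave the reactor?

Yield of P: 2ξ₁ / 578 = 0.487 → ξ₁ = 140.7 lbmol/h.
Conversion of Q: 1ξ₁ + 2ξ₂ = 0.624 × 578 = 360.7 → ξ₂ = 110 lbmol/h.
Outlet amounts (n = n₀ + Σ ν·ξ):
  Q: 578 − 1(140.7) − 2(110) = 217.3
  P: 0 + 2(140.7) = 281.5
  V: 0 + 2(110) = 219.9

220 lbmol/h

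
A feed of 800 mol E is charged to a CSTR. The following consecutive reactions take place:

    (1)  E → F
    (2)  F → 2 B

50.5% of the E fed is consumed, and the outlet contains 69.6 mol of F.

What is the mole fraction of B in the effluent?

0.59

Conversion of E: E consumed = 1ξ₁ = 0.505 × 800 → ξ₁ = 404 mol.
F balance: n_F = 0 + 1ξ₁ − 1ξ₂ = 69.6 → ξ₂ = (1·404 − 69.6)/1 = 334.4 mol.
Outlet amounts (n = n₀ + Σ ν·ξ):
  E: 800 − 1(404) = 396
  F: 0 + 1(404) − 1(334.4) = 69.6
  B: 0 + 2(334.4) = 668.8
Total out = 1134 mol; y_B = 668.8 / 1134 = 0.5896.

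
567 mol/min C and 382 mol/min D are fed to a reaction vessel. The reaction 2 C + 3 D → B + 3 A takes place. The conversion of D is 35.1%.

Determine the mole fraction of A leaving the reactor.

D reacted = 0.351 × 382 = 134.1 mol/min; ν_D = −3, so ξ = 134.1/3 = 44.69 mol/min.
Outlet amounts (n = n₀ + ν ξ):
  C: 567 − 2(44.69) = 477.6
  D: 382 − 3(44.69) = 247.9
  B: 0 + 1(44.69) = 44.69
  A: 0 + 3(44.69) = 134.1
Total out = 904.3 mol/min; y_A = 134.1 / 904.3 = 0.1483.

0.148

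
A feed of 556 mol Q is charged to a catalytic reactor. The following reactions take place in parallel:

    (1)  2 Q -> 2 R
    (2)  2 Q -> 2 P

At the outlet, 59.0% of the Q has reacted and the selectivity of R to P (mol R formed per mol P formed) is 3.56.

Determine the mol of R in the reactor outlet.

Conversion of Q: Q consumed = 0.59 × 556 = 328 mol = 2ξ₁ + 2ξ₂.
Selectivity: 2ξ₁ / (2ξ₂) = 3.56 → ξ₁ = 3.56 ξ₂.
Substitute: (2·3.56 + 2) ξ₂ = 328 → ξ₂ = 35.97 mol, ξ₁ = 128.1 mol.
Outlet amounts (n = n₀ + Σ ν·ξ):
  Q: 556 − 2(128.1) − 2(35.97) = 228
  R: 0 + 2(128.1) = 256.1
  P: 0 + 2(35.97) = 71.94

256 mol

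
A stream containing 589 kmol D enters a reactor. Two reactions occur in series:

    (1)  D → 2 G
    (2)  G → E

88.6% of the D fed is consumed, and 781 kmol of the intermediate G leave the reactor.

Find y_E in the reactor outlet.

0.236

Conversion of D: D consumed = 1ξ₁ = 0.886 × 589 → ξ₁ = 521.9 kmol.
G balance: n_G = 0 + 2ξ₁ − 1ξ₂ = 781 → ξ₂ = (2·521.9 − 781)/1 = 262.7 kmol.
Outlet amounts (n = n₀ + Σ ν·ξ):
  D: 589 − 1(521.9) = 67.15
  G: 0 + 2(521.9) − 1(262.7) = 781
  E: 0 + 1(262.7) = 262.7
Total out = 1111 kmol; y_E = 262.7 / 1111 = 0.2365.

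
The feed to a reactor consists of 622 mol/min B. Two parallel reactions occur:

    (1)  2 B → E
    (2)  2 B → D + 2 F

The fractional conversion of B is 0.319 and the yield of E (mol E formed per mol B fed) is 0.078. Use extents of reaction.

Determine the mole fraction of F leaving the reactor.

0.162

Yield of E: 1ξ₁ / 622 = 0.078 → ξ₁ = 48.52 mol/min.
Conversion of B: 2ξ₁ + 2ξ₂ = 0.319 × 622 = 198.4 → ξ₂ = 50.69 mol/min.
Outlet amounts (n = n₀ + Σ ν·ξ):
  B: 622 − 2(48.52) − 2(50.69) = 423.6
  E: 0 + 1(48.52) = 48.52
  D: 0 + 1(50.69) = 50.69
  F: 0 + 2(50.69) = 101.4
Total out = 624.2 mol/min; y_F = 101.4 / 624.2 = 0.1624.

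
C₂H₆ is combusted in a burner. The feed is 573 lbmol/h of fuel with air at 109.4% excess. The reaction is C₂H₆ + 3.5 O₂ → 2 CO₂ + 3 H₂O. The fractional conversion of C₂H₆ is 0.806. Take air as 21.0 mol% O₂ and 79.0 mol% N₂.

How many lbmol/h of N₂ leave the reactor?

Stoichiometric O₂ = 3.5 × 573 = 2006 lbmol/h; O₂ fed = 2006 × 2.094 = 4200 lbmol/h.
N₂ fed = 4200 × 79/21 = 15800 lbmol/h.
Fuel reacted = 0.806 × 573 → ξ = 461.8 lbmol/h.
Outlet (n = n₀ + ν ξ):
  C₂H₆: 573 − 1(461.8) = 111.2
  O₂: 4200 − 3.5(461.8) = 2583
  N₂: 15800 (inert)
  CO₂: 0 + 2(461.8) = 923.7
  H₂O: 0 + 3(461.8) = 1386

15800 lbmol/h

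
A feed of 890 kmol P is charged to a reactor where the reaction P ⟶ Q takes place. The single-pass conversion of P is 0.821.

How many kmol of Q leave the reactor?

P reacted = 0.821 × 890 = 730.7 kmol; ν_P = −1, so ξ = 730.7/1 = 730.7 kmol.
Outlet amounts (n = n₀ + ν ξ):
  P: 890 − 1(730.7) = 159.3
  Q: 0 + 1(730.7) = 730.7

731 kmol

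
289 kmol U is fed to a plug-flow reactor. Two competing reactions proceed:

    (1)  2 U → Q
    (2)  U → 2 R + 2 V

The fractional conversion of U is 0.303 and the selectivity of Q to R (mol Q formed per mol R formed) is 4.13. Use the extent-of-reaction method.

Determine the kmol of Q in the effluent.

41.3 kmol

Conversion of U: U consumed = 0.303 × 289 = 87.57 kmol = 2ξ₁ + 1ξ₂.
Selectivity: 1ξ₁ / (2ξ₂) = 4.13 → ξ₁ = 8.26 ξ₂.
Substitute: (2·8.26 + 1) ξ₂ = 87.57 → ξ₂ = 4.998 kmol, ξ₁ = 41.28 kmol.
Outlet amounts (n = n₀ + Σ ν·ξ):
  U: 289 − 2(41.28) − 1(4.998) = 201.4
  Q: 0 + 1(41.28) = 41.28
  R: 0 + 2(4.998) = 9.996
  V: 0 + 2(4.998) = 9.996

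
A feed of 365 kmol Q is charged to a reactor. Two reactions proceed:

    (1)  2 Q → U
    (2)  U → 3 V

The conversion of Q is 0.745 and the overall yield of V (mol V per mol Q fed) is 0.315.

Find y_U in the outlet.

0.319

Conversion of Q: Q consumed = 2ξ₁ = 0.745 × 365 → ξ₁ = 136 kmol.
Yield of V: 3ξ₂ / 365 = 0.315 → ξ₂ = 38.32 kmol.
Outlet amounts (n = n₀ + Σ ν·ξ):
  Q: 365 − 2(136) = 93.07
  U: 0 + 1(136) − 1(38.32) = 97.64
  V: 0 + 3(38.32) = 115
Total out = 305.7 kmol; y_U = 97.64 / 305.7 = 0.3194.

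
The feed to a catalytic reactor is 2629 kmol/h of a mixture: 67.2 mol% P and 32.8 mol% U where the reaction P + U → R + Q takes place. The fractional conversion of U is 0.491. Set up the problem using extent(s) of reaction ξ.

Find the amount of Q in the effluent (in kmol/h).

U reacted = 0.491 × 862.3 = 423.4 kmol/h; ν_U = −1, so ξ = 423.4/1 = 423.4 kmol/h.
Outlet amounts (n = n₀ + ν ξ):
  P: 1767 − 1(423.4) = 1343
  U: 862.3 − 1(423.4) = 438.9
  R: 0 + 1(423.4) = 423.4
  Q: 0 + 1(423.4) = 423.4

423 kmol/h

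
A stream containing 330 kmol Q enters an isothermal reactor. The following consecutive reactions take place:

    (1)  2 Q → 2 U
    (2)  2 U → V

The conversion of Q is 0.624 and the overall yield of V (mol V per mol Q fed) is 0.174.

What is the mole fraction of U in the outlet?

0.334

Conversion of Q: Q consumed = 2ξ₁ = 0.624 × 330 → ξ₁ = 103 kmol.
Yield of V: 1ξ₂ / 330 = 0.174 → ξ₂ = 57.42 kmol.
Outlet amounts (n = n₀ + Σ ν·ξ):
  Q: 330 − 2(103) = 124.1
  U: 0 + 2(103) − 2(57.42) = 91.08
  V: 0 + 1(57.42) = 57.42
Total out = 272.6 kmol; y_U = 91.08 / 272.6 = 0.3341.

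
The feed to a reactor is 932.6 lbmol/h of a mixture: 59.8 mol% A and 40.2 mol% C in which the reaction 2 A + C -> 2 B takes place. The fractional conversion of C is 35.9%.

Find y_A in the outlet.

0.362

C reacted = 0.359 × 374.9 = 134.6 lbmol/h; ν_C = −1, so ξ = 134.6/1 = 134.6 lbmol/h.
Outlet amounts (n = n₀ + ν ξ):
  A: 557.7 − 2(134.6) = 288.5
  C: 374.9 − 1(134.6) = 240.3
  B: 0 + 2(134.6) = 269.2
Total out = 798 lbmol/h; y_A = 288.5 / 798 = 0.3615.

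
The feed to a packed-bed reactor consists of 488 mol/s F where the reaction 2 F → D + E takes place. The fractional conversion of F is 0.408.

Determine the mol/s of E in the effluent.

F reacted = 0.408 × 488 = 199.1 mol/s; ν_F = −2, so ξ = 199.1/2 = 99.55 mol/s.
Outlet amounts (n = n₀ + ν ξ):
  F: 488 − 2(99.55) = 288.9
  D: 0 + 1(99.55) = 99.55
  E: 0 + 1(99.55) = 99.55

99.6 mol/s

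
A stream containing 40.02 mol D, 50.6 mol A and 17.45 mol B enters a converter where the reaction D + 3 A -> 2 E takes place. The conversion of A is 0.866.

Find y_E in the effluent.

A reacted = 0.866 × 50.6 = 43.82 mol; ν_A = −3, so ξ = 43.82/3 = 14.61 mol.
Outlet amounts (n = n₀ + ν ξ):
  D: 40.02 − 1(14.61) = 25.41
  A: 50.6 − 3(14.61) = 6.78
  E: 0 + 2(14.61) = 29.21
  B: 17.45 (inert)
Total out = 78.86 mol; y_E = 29.21 / 78.86 = 0.3705.

0.37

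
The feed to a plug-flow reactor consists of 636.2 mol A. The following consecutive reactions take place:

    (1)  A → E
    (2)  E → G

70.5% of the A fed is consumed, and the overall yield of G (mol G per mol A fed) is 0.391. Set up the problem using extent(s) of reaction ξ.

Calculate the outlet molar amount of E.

Conversion of A: A consumed = 1ξ₁ = 0.705 × 636.2 → ξ₁ = 448.5 mol.
Yield of G: 1ξ₂ / 636.2 = 0.391 → ξ₂ = 248.8 mol.
Outlet amounts (n = n₀ + Σ ν·ξ):
  A: 636.2 − 1(448.5) = 187.7
  E: 0 + 1(448.5) − 1(248.8) = 199.8
  G: 0 + 1(248.8) = 248.8

200 mol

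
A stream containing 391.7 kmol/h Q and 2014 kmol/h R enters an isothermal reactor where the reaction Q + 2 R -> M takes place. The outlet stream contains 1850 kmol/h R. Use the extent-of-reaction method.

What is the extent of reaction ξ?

ξ = 82 kmol/h

For R: n = n₀ − 2ξ → 1850 = 2014 − 2ξ, giving ξ = 82 kmol/h.
Outlet amounts (n = n₀ + ν ξ):
  Q: 391.7 − 1(82) = 309.7
  R: 2014 − 2(82) = 1850
  M: 0 + 1(82) = 82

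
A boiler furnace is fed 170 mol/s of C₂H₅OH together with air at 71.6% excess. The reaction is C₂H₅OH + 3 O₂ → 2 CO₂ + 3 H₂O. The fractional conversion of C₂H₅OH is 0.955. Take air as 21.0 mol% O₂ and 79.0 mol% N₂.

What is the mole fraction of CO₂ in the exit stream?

0.0722

Stoichiometric O₂ = 3 × 170 = 510 mol/s; O₂ fed = 510 × 1.716 = 875.2 mol/s.
N₂ fed = 875.2 × 79/21 = 3292 mol/s.
Fuel reacted = 0.955 × 170 → ξ = 162.3 mol/s.
Outlet (n = n₀ + ν ξ):
  C₂H₅OH: 170 − 1(162.3) = 7.65
  O₂: 875.2 − 3(162.3) = 388.1
  N₂: 3292 (inert)
  CO₂: 0 + 2(162.3) = 324.7
  H₂O: 0 + 3(162.3) = 487
Total out = 4500 mol/s; y_CO₂ = 324.7 / 4500 = 0.07216.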